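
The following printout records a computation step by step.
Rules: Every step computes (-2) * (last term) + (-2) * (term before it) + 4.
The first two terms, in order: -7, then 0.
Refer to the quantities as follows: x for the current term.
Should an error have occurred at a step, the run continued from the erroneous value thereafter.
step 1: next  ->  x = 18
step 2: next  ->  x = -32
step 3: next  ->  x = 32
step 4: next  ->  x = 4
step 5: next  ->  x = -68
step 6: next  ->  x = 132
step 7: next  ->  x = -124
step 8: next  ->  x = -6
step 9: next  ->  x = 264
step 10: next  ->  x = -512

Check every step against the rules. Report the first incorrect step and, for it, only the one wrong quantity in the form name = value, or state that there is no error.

step 8, x = -12

1. x = -2*(0) + (-2)*(-7) + (4) = 18 (consistent with the printout)
2. x = -2*(18) + (-2)*(0) + (4) = -32 (agrees with the printout)
3. x = -2*(-32) + (-2)*(18) + (4) = 32 (same as recorded)
4. x = -2*(32) + (-2)*(-32) + (4) = 4 (in agreement)
5. x = -2*(4) + (-2)*(32) + (4) = -68 (consistent with the printout)
6. x = -2*(-68) + (-2)*(4) + (4) = 132 (confirmed correct)
7. x = -2*(132) + (-2)*(-68) + (4) = -124 (checks out)
8. x = -2*(-124) + (-2)*(132) + (4) = -12 (a discrepancy with the printout)
First deviation found at step 8; the corrected entry is x = -12.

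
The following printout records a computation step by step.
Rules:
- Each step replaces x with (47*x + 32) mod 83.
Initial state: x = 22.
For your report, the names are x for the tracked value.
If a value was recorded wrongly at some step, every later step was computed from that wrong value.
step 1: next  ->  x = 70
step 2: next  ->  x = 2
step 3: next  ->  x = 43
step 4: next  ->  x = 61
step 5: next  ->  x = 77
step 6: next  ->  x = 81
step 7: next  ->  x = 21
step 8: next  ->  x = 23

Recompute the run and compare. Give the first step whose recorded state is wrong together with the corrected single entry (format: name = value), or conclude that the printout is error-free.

Recomputing the run from the initial state:
step 1: x = 70
step 2: x = 2
step 3: x = 43
step 4: x = 61
step 5: x = 77
step 6: x = 82
step 7: x = 68
step 8: x = 74
The first disagreement with the printout is at step 6, where the value should be x = 82.

step 6, x = 82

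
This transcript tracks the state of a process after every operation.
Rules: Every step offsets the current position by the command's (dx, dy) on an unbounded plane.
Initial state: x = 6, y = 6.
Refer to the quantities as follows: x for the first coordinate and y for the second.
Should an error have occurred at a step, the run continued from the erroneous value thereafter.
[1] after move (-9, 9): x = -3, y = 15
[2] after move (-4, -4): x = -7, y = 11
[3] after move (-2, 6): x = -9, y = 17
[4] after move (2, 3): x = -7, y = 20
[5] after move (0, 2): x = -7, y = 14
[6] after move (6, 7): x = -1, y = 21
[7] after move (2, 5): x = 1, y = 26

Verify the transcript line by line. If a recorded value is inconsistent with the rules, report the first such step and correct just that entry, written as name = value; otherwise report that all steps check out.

1. x = 6 + (-9) = -3, y = 6 + (9) = 15 (agrees with the transcript)
2. x = -3 + (-4) = -7, y = 15 + (-4) = 11 (matches)
3. x = -7 + (-2) = -9, y = 11 + (6) = 17 (matches)
4. x = -9 + (2) = -7, y = 17 + (3) = 20 (checks out)
5. x = -7 + (0) = -7, y = 20 + (2) = 22 (this is not what the transcript shows)
Step 5 is the first one off; corrected, y = 22.

step 5, y = 22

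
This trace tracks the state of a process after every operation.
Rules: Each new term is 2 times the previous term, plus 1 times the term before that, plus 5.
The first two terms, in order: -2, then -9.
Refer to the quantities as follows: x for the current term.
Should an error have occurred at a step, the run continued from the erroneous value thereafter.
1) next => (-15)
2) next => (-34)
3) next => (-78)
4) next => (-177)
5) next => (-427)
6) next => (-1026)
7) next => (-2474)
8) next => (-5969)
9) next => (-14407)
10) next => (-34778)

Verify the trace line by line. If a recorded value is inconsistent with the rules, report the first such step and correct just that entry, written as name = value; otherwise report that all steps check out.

1. x = 2*(-9) + (1)*(-2) + (5) = -15 (no discrepancy)
2. x = 2*(-15) + (1)*(-9) + (5) = -34 (exactly as logged)
3. x = 2*(-34) + (1)*(-15) + (5) = -78 (verified)
4. x = 2*(-78) + (1)*(-34) + (5) = -185 (the trace has a different value)
The audit stops at step 4: the recorded entry is wrong and should be x = -185.

step 4, x = -185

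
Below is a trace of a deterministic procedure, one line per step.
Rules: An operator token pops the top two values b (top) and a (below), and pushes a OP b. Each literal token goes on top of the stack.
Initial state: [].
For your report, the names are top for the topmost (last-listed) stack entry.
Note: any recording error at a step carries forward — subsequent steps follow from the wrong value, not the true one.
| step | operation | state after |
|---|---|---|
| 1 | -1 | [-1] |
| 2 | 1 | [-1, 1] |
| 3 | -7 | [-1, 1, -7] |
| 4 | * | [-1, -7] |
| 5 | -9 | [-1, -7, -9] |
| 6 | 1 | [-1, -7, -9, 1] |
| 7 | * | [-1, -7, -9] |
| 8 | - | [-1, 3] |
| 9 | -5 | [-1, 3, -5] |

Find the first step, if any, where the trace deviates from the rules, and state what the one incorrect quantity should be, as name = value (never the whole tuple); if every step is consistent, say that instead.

1. push -1: top = -1 (matches)
2. push 1: top = 1 (exactly as logged)
3. push -7: top = -7 (in agreement)
4. 1 * -7 = -7 (no discrepancy)
5. push -9: top = -9 (no discrepancy)
6. push 1: top = 1 (checks out)
7. -9 * 1 = -9 (verified)
8. -7 - -9 = 2 (the recorded entry deviates here)
So the first discrepancy is step 8, where the right value is top = 2.

step 8, top = 2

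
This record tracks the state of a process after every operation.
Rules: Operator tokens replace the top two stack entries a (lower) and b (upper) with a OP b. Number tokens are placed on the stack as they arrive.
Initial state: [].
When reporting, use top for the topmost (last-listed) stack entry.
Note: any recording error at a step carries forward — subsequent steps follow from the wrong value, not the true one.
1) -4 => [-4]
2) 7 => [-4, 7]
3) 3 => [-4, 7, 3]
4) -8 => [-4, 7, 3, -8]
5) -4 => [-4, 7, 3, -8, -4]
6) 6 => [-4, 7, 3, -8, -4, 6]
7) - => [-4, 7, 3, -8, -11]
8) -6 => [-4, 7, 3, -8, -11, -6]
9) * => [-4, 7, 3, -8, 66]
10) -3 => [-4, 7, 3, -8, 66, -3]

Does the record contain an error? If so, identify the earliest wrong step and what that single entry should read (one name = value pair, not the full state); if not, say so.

Step 1: push -4: top = -4 — verified.
Step 2: push 7: top = 7 — same as recorded.
Step 3: push 3: top = 3 — confirmed correct.
Step 4: push -8: top = -8 — verified.
Step 5: push -4: top = -4 — exactly as logged.
Step 6: push 6: top = 6 — agrees with the record.
Step 7: -4 - 6 = -10 — not what was recorded.
First incorrect step: 7; the correct value is top = -10.

step 7, top = -10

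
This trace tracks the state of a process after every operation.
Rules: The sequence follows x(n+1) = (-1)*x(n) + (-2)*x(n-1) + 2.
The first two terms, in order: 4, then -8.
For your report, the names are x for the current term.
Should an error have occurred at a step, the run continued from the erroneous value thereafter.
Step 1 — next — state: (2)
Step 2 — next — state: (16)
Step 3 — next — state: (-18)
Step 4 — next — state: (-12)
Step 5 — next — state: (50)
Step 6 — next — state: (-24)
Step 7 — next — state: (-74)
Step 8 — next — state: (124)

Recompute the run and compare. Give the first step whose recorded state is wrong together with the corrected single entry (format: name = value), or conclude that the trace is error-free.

step 1: x = -1*(-8) + (-2)*(4) + (2) = 2 -> matches
step 2: x = -1*(2) + (-2)*(-8) + (2) = 16 -> no discrepancy
step 3: x = -1*(16) + (-2)*(2) + (2) = -18 -> confirmed correct
step 4: x = -1*(-18) + (-2)*(16) + (2) = -12 -> confirmed correct
step 5: x = -1*(-12) + (-2)*(-18) + (2) = 50 -> same as recorded
step 6: x = -1*(50) + (-2)*(-12) + (2) = -24 -> confirmed correct
step 7: x = -1*(-24) + (-2)*(50) + (2) = -74 -> same as recorded
step 8: x = -1*(-74) + (-2)*(-24) + (2) = 124 -> agrees with the trace
The recomputation confirms every line.

no error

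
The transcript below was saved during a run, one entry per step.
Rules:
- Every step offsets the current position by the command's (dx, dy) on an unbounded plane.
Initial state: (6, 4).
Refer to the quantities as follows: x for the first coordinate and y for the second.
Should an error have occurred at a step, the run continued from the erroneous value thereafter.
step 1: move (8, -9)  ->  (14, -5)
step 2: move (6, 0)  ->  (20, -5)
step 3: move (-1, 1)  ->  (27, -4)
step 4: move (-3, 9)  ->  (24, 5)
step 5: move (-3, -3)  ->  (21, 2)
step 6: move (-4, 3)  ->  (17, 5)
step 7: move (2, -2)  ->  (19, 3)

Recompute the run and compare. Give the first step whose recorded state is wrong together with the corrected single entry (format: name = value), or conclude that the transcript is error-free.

step 3, x = 19

1. x = 6 + (8) = 14, y = 4 + (-9) = -5 (confirmed correct)
2. x = 14 + (6) = 20, y = -5 + (0) = -5 (consistent with the transcript)
3. x = 20 + (-1) = 19, y = -5 + (1) = -4 (a discrepancy with the transcript)
First incorrect step: 3; the correct value is x = 19.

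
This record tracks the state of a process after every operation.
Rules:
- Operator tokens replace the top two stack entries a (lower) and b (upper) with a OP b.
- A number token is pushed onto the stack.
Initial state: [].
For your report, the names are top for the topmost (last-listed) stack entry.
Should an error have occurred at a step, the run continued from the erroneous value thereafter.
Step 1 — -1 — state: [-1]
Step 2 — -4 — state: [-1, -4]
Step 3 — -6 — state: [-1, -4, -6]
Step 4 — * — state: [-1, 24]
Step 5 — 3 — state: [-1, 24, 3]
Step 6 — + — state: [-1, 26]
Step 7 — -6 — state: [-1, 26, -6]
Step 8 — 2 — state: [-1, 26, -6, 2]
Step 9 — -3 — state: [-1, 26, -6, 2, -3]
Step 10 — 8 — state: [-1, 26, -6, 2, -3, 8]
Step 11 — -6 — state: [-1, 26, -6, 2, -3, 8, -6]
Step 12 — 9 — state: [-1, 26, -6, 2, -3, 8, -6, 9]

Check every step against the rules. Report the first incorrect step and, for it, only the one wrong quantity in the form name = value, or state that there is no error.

Step 1: push -1: top = -1 — no discrepancy.
Step 2: push -4: top = -4 — matches.
Step 3: push -6: top = -6 — verified.
Step 4: -4 * -6 = 24 — consistent with the record.
Step 5: push 3: top = 3 — exactly as logged.
Step 6: 24 + 3 = 27 — the recorded entry deviates here.
The earliest wrong entry is at step 6: it should read top = 27.

step 6, top = 27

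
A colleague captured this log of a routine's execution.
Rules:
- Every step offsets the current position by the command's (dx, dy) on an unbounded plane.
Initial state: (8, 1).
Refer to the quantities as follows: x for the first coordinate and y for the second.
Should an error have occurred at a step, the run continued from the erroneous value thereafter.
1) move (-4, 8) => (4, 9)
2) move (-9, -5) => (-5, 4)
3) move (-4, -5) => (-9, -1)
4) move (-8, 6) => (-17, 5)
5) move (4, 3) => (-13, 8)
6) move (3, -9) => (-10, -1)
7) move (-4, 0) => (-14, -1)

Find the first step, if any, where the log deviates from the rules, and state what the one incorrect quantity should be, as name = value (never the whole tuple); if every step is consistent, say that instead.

no error

Recomputing the run from the initial state:
step 1: x = 4, y = 9
step 2: x = -5, y = 4
step 3: x = -9, y = -1
step 4: x = -17, y = 5
step 5: x = -13, y = 8
step 6: x = -10, y = -1
step 7: x = -14, y = -1
This matches the log at every step.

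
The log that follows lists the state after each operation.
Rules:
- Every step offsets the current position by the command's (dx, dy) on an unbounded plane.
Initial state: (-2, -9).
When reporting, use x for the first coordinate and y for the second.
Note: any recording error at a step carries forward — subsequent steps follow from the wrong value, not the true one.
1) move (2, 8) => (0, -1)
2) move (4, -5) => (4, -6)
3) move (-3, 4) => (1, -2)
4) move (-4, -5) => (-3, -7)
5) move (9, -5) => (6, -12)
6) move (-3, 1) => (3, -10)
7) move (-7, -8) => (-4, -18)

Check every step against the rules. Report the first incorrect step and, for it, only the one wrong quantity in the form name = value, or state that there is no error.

step 1: x = -2 + (2) = 0, y = -9 + (8) = -1 -> agrees with the log
step 2: x = 0 + (4) = 4, y = -1 + (-5) = -6 -> agrees with the log
step 3: x = 4 + (-3) = 1, y = -6 + (4) = -2 -> agrees with the log
step 4: x = 1 + (-4) = -3, y = -2 + (-5) = -7 -> verified
step 5: x = -3 + (9) = 6, y = -7 + (-5) = -12 -> exactly as logged
step 6: x = 6 + (-3) = 3, y = -12 + (1) = -11 -> a discrepancy with the log
The earliest wrong entry is at step 6: it should read y = -11.

step 6, y = -11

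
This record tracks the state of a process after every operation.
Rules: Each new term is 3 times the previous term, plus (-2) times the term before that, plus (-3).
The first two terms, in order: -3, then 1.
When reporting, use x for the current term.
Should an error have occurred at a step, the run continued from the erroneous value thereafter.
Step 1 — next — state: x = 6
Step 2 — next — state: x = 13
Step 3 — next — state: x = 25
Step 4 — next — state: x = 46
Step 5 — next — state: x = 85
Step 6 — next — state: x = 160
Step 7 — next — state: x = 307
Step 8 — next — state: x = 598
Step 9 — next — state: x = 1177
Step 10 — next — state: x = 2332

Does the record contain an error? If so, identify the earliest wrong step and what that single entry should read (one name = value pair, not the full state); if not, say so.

Step 1: x = 3*(1) + (-2)*(-3) + (-3) = 6 — checks out.
Step 2: x = 3*(6) + (-2)*(1) + (-3) = 13 — in agreement.
Step 3: x = 3*(13) + (-2)*(6) + (-3) = 24 — not what was recorded.
So the first discrepancy is step 3, where the right value is x = 24.

step 3, x = 24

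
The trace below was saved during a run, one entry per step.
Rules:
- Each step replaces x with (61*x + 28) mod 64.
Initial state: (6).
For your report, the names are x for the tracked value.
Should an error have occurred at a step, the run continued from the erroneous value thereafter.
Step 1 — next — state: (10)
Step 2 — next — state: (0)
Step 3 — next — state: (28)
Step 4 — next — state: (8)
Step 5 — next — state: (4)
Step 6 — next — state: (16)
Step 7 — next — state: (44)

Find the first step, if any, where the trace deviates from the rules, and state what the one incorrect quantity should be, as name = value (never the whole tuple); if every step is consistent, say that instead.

Recomputing the run from the initial state:
step 1: x = 10
step 2: x = 62
step 3: x = 34
step 4: x = 54
step 5: x = 58
step 6: x = 46
step 7: x = 18
The first disagreement with the trace is at step 2, where the value should be x = 62.

step 2, x = 62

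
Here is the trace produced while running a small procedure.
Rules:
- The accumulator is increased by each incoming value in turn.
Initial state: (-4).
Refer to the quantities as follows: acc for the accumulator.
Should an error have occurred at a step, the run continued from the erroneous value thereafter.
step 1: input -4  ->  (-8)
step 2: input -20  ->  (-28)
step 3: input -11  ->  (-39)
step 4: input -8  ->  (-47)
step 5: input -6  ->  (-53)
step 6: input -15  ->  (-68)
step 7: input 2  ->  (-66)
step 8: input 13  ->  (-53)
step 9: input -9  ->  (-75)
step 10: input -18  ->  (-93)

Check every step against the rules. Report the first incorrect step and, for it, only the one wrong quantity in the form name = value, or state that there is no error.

Recomputing the run from the initial state:
step 1: acc = -8
step 2: acc = -28
step 3: acc = -39
step 4: acc = -47
step 5: acc = -53
step 6: acc = -68
step 7: acc = -66
step 8: acc = -53
step 9: acc = -62
step 10: acc = -80
The first disagreement with the trace is at step 9, where the value should be acc = -62.

step 9, acc = -62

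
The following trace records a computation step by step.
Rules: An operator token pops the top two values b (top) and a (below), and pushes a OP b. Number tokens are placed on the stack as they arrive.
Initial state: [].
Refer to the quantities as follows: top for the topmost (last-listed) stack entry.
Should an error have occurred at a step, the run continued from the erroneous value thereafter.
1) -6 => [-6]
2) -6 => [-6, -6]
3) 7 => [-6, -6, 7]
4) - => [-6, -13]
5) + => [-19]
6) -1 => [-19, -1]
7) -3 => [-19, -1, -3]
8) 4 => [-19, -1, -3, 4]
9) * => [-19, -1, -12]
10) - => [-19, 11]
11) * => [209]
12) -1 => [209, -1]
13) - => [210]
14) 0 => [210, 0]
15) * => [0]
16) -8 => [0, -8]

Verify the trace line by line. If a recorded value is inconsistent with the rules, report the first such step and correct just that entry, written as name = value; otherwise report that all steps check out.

step 1: push -6: top = -6 -> no discrepancy
step 2: push -6: top = -6 -> matches
step 3: push 7: top = 7 -> exactly as logged
step 4: -6 - 7 = -13 -> matches
step 5: -6 + -13 = -19 -> confirmed correct
step 6: push -1: top = -1 -> in agreement
step 7: push -3: top = -3 -> matches
step 8: push 4: top = 4 -> confirmed correct
step 9: -3 * 4 = -12 -> consistent with the trace
step 10: -1 - -12 = 11 -> agrees with the trace
step 11: -19 * 11 = -209 -> a discrepancy with the trace
The audit stops at step 11: the recorded entry is wrong and should be top = -209.

step 11, top = -209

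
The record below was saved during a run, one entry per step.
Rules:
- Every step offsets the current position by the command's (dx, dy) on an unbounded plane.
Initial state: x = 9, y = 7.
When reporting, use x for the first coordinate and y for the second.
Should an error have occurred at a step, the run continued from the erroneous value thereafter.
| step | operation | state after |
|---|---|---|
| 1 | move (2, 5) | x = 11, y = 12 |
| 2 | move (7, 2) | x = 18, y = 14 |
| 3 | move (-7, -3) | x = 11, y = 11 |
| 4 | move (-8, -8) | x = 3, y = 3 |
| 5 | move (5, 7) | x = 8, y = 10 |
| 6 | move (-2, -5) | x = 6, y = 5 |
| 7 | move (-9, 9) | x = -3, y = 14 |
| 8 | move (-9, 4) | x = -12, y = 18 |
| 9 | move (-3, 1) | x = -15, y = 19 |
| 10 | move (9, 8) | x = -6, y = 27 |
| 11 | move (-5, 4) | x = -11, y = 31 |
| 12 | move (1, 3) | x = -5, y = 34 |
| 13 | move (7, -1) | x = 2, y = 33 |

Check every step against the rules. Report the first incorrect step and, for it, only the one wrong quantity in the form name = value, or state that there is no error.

1. x = 9 + (2) = 11, y = 7 + (5) = 12 (same as recorded)
2. x = 11 + (7) = 18, y = 12 + (2) = 14 (verified)
3. x = 18 + (-7) = 11, y = 14 + (-3) = 11 (agrees with the record)
4. x = 11 + (-8) = 3, y = 11 + (-8) = 3 (in agreement)
5. x = 3 + (5) = 8, y = 3 + (7) = 10 (agrees with the record)
6. x = 8 + (-2) = 6, y = 10 + (-5) = 5 (no discrepancy)
7. x = 6 + (-9) = -3, y = 5 + (9) = 14 (exactly as logged)
8. x = -3 + (-9) = -12, y = 14 + (4) = 18 (confirmed correct)
9. x = -12 + (-3) = -15, y = 18 + (1) = 19 (matches)
10. x = -15 + (9) = -6, y = 19 + (8) = 27 (in agreement)
11. x = -6 + (-5) = -11, y = 27 + (4) = 31 (exactly as logged)
12. x = -11 + (1) = -10, y = 31 + (3) = 34 (not what was recorded)
Conclusion: step 12 carries the first error; the entry should be x = -10.

step 12, x = -10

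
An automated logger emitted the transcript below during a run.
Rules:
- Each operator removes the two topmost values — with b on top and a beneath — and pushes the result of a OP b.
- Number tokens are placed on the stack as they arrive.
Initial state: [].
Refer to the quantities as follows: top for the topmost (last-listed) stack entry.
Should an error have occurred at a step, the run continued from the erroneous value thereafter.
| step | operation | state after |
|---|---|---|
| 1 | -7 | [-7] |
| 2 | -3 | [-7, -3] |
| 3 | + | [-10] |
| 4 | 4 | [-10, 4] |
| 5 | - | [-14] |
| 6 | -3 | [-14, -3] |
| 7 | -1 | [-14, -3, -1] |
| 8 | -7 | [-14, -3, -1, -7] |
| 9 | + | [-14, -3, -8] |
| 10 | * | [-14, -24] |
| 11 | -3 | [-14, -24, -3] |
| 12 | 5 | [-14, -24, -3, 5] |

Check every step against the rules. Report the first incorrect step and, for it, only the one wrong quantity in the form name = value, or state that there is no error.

Step 1: push -7: top = -7 — same as recorded.
Step 2: push -3: top = -3 — no discrepancy.
Step 3: -7 + -3 = -10 — consistent with the transcript.
Step 4: push 4: top = 4 — in agreement.
Step 5: -10 - 4 = -14 — same as recorded.
Step 6: push -3: top = -3 — no discrepancy.
Step 7: push -1: top = -1 — checks out.
Step 8: push -7: top = -7 — checks out.
Step 9: -1 + -7 = -8 — consistent with the transcript.
Step 10: -3 * -8 = 24 — the transcript disagrees here.
So the first discrepancy is step 10, where the right value is top = 24.

step 10, top = 24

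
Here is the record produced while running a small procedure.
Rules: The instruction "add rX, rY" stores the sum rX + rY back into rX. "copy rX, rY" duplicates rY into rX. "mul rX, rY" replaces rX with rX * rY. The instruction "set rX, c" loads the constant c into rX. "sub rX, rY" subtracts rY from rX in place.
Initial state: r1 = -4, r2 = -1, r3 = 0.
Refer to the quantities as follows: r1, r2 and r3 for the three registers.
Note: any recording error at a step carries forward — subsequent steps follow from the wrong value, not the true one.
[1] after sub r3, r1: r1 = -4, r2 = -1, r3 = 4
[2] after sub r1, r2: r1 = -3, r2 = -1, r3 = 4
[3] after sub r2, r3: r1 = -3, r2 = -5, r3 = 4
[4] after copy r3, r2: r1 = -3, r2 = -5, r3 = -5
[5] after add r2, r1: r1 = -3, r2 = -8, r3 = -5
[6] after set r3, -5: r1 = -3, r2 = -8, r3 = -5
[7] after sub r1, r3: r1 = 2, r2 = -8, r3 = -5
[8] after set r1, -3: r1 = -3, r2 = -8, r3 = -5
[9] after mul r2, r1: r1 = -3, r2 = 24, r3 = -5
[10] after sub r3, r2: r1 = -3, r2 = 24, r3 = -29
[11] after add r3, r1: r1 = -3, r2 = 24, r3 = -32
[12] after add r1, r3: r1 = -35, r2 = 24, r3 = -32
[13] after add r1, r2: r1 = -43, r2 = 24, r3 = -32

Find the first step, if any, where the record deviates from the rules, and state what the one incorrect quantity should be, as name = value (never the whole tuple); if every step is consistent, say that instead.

step 13, r1 = -11

Recomputing the run from the initial state:
step 1: r1 = -4, r2 = -1, r3 = 4
step 2: r1 = -3, r2 = -1, r3 = 4
step 3: r1 = -3, r2 = -5, r3 = 4
step 4: r1 = -3, r2 = -5, r3 = -5
step 5: r1 = -3, r2 = -8, r3 = -5
step 6: r1 = -3, r2 = -8, r3 = -5
step 7: r1 = 2, r2 = -8, r3 = -5
step 8: r1 = -3, r2 = -8, r3 = -5
step 9: r1 = -3, r2 = 24, r3 = -5
step 10: r1 = -3, r2 = 24, r3 = -29
step 11: r1 = -3, r2 = 24, r3 = -32
step 12: r1 = -35, r2 = 24, r3 = -32
step 13: r1 = -11, r2 = 24, r3 = -32
The first disagreement with the record is at step 13, where the value should be r1 = -11.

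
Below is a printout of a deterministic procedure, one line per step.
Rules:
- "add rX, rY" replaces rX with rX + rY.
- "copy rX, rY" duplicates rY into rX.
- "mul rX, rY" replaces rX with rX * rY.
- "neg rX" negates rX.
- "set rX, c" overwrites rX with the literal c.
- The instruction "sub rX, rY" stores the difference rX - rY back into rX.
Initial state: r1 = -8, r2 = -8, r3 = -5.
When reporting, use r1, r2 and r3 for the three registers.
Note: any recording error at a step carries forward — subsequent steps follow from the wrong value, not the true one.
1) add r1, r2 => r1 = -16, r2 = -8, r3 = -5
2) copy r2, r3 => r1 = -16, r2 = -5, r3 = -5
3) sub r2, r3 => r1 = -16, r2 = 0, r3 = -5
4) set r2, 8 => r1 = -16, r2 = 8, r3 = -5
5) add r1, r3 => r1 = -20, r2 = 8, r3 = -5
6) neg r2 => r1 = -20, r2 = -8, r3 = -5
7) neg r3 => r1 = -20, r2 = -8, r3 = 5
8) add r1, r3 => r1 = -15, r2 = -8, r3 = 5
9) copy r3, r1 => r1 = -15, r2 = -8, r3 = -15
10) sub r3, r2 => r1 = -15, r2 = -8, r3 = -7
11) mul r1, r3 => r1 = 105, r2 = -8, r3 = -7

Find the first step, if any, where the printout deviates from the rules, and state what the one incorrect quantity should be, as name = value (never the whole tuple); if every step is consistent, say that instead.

step 5, r1 = -21

step 1: r1 = -8 + -8 = -16 -> in agreement
step 2: r2 = -5 -> exactly as logged
step 3: r2 = -5 - -5 = 0 -> same as recorded
step 4: r2 = 8 -> checks out
step 5: r1 = -16 + -5 = -21 -> the entry is off here
First deviation found at step 5; the corrected entry is r1 = -21.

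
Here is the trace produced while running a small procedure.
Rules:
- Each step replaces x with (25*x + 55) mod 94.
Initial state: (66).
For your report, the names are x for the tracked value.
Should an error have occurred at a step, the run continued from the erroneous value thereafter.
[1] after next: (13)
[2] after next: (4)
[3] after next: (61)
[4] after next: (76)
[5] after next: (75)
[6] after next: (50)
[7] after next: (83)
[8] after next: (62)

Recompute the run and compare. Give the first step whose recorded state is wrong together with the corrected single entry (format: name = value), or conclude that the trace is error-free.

Recomputing the run from the initial state:
step 1: x = 13
step 2: x = 4
step 3: x = 61
step 4: x = 76
step 5: x = 75
step 6: x = 50
step 7: x = 83
step 8: x = 62
This matches the trace at every step.

no error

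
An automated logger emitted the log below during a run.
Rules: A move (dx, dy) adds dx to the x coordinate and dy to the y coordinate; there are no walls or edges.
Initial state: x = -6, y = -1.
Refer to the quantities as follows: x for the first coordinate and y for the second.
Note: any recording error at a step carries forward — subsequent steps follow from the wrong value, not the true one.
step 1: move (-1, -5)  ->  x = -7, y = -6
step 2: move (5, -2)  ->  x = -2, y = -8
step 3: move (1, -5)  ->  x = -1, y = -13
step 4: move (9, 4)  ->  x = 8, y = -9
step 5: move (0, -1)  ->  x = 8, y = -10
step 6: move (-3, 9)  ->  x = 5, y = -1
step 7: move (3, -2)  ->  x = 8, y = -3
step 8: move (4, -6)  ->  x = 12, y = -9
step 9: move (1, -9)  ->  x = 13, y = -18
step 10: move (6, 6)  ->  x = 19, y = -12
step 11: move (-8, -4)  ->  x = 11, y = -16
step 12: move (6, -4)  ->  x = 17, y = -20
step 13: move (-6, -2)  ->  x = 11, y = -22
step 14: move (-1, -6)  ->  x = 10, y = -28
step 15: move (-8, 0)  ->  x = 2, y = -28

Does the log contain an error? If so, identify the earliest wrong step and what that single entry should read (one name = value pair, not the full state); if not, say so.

no error

Recomputing the run from the initial state:
step 1: x = -7, y = -6
step 2: x = -2, y = -8
step 3: x = -1, y = -13
step 4: x = 8, y = -9
step 5: x = 8, y = -10
step 6: x = 5, y = -1
step 7: x = 8, y = -3
step 8: x = 12, y = -9
step 9: x = 13, y = -18
step 10: x = 19, y = -12
step 11: x = 11, y = -16
step 12: x = 17, y = -20
step 13: x = 11, y = -22
step 14: x = 10, y = -28
step 15: x = 2, y = -28
This matches the log at every step.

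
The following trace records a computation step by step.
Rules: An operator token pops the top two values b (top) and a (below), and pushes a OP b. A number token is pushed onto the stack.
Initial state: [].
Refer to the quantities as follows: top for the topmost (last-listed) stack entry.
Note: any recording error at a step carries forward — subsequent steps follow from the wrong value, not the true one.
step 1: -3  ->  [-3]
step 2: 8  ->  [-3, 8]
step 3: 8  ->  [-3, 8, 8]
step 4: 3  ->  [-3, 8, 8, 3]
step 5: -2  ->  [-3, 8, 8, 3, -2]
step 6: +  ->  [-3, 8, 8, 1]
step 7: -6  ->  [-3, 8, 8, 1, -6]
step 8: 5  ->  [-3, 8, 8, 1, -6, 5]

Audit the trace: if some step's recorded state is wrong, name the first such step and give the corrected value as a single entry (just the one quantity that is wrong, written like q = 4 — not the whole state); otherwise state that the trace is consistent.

Recomputing the run from the initial state:
step 1: [-3]
step 2: [-3, 8]
step 3: [-3, 8, 8]
step 4: [-3, 8, 8, 3]
step 5: [-3, 8, 8, 3, -2]
step 6: [-3, 8, 8, 1]
step 7: [-3, 8, 8, 1, -6]
step 8: [-3, 8, 8, 1, -6, 5]
This matches the trace at every step.

no error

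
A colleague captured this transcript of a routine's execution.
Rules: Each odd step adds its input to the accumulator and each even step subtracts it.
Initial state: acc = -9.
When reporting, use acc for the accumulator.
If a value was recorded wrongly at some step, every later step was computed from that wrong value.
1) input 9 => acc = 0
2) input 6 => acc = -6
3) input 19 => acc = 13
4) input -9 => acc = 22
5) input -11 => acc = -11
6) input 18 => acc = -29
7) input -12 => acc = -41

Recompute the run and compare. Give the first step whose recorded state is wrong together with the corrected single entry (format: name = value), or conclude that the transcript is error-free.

Step 1: acc = -9 + 9 = 0 — exactly as logged.
Step 2: acc = 0 - 6 = -6 — matches.
Step 3: acc = -6 + 19 = 13 — verified.
Step 4: acc = 13 - -9 = 22 — confirmed correct.
Step 5: acc = 22 + -11 = 11 — first mismatch against the transcript.
Step 5 is the first one off; corrected, acc = 11.

step 5, acc = 11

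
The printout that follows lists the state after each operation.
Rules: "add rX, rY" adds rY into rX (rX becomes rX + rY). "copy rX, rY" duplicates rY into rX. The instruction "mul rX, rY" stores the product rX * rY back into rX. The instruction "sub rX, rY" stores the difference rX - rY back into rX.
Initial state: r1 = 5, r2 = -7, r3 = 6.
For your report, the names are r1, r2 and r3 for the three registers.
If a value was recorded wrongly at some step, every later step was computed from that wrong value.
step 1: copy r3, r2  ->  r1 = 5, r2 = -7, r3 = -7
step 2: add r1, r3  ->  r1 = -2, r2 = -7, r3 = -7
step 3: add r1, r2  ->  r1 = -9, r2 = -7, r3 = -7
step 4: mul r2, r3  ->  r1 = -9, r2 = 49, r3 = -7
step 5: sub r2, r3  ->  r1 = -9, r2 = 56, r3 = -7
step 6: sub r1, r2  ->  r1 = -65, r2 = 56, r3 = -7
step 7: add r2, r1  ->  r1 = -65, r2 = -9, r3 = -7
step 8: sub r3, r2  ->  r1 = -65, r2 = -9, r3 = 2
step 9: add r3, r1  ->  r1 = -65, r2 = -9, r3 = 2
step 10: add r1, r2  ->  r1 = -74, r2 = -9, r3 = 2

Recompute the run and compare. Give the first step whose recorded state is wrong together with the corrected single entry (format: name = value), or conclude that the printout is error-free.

step 9, r3 = -63

1. r3 = -7 (consistent with the printout)
2. r1 = 5 + -7 = -2 (checks out)
3. r1 = -2 + -7 = -9 (consistent with the printout)
4. r2 = -7 * -7 = 49 (agrees with the printout)
5. r2 = 49 - -7 = 56 (in agreement)
6. r1 = -9 - 56 = -65 (in agreement)
7. r2 = 56 + -65 = -9 (consistent with the printout)
8. r3 = -7 - -9 = 2 (checks out)
9. r3 = 2 + -65 = -63 (the printout has a different value)
The audit stops at step 9: the recorded entry is wrong and should be r3 = -63.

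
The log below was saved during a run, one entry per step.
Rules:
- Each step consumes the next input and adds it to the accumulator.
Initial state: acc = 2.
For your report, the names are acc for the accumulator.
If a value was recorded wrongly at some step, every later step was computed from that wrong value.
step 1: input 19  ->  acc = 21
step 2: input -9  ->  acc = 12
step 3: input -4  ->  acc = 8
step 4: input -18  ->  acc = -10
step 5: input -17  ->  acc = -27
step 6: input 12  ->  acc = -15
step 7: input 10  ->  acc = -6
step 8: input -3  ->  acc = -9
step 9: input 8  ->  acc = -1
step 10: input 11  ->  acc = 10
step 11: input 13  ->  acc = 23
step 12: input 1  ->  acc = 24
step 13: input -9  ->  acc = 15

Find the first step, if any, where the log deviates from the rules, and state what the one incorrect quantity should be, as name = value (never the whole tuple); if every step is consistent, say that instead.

step 1: acc = 2 + 19 = 21 -> verified
step 2: acc = 21 + -9 = 12 -> verified
step 3: acc = 12 + -4 = 8 -> exactly as logged
step 4: acc = 8 + -18 = -10 -> verified
step 5: acc = -10 + -17 = -27 -> matches
step 6: acc = -27 + 12 = -15 -> confirmed correct
step 7: acc = -15 + 10 = -5 -> first mismatch against the log
First incorrect step: 7; the correct value is acc = -5.

step 7, acc = -5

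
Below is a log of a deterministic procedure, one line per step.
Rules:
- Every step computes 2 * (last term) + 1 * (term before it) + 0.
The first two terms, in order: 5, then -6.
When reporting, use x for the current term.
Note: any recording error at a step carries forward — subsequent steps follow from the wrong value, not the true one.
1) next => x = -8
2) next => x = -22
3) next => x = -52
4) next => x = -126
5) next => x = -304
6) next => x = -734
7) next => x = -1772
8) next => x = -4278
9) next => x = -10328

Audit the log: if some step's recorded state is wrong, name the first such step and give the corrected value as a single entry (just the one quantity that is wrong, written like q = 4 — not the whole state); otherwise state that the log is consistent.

step 1, x = -7

Step 1: x = 2*(-6) + (1)*(5) + (0) = -7 — the recorded entry deviates here.
The earliest wrong entry is at step 1: it should read x = -7.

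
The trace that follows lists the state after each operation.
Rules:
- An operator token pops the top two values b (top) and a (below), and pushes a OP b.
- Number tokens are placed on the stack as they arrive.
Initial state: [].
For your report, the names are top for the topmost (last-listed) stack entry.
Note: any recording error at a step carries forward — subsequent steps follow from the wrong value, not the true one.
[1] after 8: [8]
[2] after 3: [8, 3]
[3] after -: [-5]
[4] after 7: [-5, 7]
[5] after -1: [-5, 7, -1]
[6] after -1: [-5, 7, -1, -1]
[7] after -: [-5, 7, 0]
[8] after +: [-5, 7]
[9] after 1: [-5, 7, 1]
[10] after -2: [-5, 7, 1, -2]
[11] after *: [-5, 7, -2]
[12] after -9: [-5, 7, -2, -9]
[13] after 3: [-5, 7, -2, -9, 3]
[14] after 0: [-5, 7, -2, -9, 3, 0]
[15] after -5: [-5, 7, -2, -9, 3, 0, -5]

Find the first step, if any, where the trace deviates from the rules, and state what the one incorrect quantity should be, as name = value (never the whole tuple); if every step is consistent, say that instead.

Recomputing the run from the initial state:
step 1: [8]
step 2: [8, 3]
step 3: [5]
step 4: [5, 7]
step 5: [5, 7, -1]
step 6: [5, 7, -1, -1]
step 7: [5, 7, 0]
step 8: [5, 7]
step 9: [5, 7, 1]
step 10: [5, 7, 1, -2]
step 11: [5, 7, -2]
step 12: [5, 7, -2, -9]
step 13: [5, 7, -2, -9, 3]
step 14: [5, 7, -2, -9, 3, 0]
step 15: [5, 7, -2, -9, 3, 0, -5]
The first disagreement with the trace is at step 3, where the value should be top = 5.

step 3, top = 5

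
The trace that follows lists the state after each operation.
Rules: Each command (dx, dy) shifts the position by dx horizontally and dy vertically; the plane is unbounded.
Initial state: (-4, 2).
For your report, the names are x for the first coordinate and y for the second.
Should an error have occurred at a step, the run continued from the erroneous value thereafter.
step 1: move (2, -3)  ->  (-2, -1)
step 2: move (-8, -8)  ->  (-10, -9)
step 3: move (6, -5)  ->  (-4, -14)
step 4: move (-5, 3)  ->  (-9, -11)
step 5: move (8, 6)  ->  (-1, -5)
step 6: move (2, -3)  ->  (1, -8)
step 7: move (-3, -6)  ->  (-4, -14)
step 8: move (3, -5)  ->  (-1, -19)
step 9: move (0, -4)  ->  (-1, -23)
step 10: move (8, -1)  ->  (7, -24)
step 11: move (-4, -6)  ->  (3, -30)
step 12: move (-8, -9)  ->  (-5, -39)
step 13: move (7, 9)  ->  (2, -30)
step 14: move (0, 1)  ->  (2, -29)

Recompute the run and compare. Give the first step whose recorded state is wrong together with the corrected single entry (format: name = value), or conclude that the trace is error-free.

1. x = -4 + (2) = -2, y = 2 + (-3) = -1 (in agreement)
2. x = -2 + (-8) = -10, y = -1 + (-8) = -9 (no discrepancy)
3. x = -10 + (6) = -4, y = -9 + (-5) = -14 (no discrepancy)
4. x = -4 + (-5) = -9, y = -14 + (3) = -11 (consistent with the trace)
5. x = -9 + (8) = -1, y = -11 + (6) = -5 (confirmed correct)
6. x = -1 + (2) = 1, y = -5 + (-3) = -8 (checks out)
7. x = 1 + (-3) = -2, y = -8 + (-6) = -14 (the trace has a different value)
First incorrect step: 7; the correct value is x = -2.

step 7, x = -2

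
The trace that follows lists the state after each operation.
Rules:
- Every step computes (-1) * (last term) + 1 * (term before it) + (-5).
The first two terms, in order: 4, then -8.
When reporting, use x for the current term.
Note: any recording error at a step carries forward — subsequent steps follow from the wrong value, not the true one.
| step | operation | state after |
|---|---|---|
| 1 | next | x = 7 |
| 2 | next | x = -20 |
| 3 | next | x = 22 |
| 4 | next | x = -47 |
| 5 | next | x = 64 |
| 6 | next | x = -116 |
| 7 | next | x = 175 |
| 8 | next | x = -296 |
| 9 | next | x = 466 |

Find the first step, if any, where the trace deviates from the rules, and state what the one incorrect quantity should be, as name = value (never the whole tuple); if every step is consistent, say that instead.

no error

step 1: x = -1*(-8) + (1)*(4) + (-5) = 7 -> matches
step 2: x = -1*(7) + (1)*(-8) + (-5) = -20 -> verified
step 3: x = -1*(-20) + (1)*(7) + (-5) = 22 -> checks out
step 4: x = -1*(22) + (1)*(-20) + (-5) = -47 -> confirmed correct
step 5: x = -1*(-47) + (1)*(22) + (-5) = 64 -> agrees with the trace
step 6: x = -1*(64) + (1)*(-47) + (-5) = -116 -> verified
step 7: x = -1*(-116) + (1)*(64) + (-5) = 175 -> matches
step 8: x = -1*(175) + (1)*(-116) + (-5) = -296 -> no discrepancy
step 9: x = -1*(-296) + (1)*(175) + (-5) = 466 -> in agreement
All steps check out; nothing to correct.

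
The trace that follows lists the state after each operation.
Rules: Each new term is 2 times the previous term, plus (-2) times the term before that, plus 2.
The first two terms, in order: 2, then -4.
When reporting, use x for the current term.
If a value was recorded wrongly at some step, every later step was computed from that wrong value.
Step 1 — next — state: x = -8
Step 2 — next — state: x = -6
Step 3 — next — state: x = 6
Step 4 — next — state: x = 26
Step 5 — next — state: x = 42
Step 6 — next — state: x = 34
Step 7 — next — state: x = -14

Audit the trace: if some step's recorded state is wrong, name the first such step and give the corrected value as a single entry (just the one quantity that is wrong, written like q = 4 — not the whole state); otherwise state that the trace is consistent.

step 1, x = -10

step 1: x = 2*(-4) + (-2)*(2) + (2) = -10 -> this is not what the trace shows
Step 1 is the first one off; corrected, x = -10.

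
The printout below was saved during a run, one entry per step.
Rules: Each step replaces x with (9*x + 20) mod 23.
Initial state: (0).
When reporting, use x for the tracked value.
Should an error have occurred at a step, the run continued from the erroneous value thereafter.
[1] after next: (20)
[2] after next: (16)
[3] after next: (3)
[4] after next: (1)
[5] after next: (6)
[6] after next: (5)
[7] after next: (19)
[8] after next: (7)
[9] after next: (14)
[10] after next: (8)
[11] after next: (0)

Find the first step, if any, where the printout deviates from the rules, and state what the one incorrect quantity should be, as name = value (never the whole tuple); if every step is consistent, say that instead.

no error

Recomputing the run from the initial state:
step 1: x = 20
step 2: x = 16
step 3: x = 3
step 4: x = 1
step 5: x = 6
step 6: x = 5
step 7: x = 19
step 8: x = 7
step 9: x = 14
step 10: x = 8
step 11: x = 0
This matches the printout at every step.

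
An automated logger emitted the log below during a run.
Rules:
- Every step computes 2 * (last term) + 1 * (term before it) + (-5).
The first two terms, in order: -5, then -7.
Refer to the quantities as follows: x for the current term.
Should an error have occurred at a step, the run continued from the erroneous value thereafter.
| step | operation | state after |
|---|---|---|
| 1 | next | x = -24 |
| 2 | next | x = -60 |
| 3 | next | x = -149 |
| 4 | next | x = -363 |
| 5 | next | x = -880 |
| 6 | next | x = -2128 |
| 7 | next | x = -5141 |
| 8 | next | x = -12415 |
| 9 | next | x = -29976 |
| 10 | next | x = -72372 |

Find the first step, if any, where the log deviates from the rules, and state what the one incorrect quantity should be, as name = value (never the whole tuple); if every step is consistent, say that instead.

Recomputing the run from the initial state:
step 1: x = -24
step 2: x = -60
step 3: x = -149
step 4: x = -363
step 5: x = -880
step 6: x = -2128
step 7: x = -5141
step 8: x = -12415
step 9: x = -29976
step 10: x = -72372
This matches the log at every step.

no error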